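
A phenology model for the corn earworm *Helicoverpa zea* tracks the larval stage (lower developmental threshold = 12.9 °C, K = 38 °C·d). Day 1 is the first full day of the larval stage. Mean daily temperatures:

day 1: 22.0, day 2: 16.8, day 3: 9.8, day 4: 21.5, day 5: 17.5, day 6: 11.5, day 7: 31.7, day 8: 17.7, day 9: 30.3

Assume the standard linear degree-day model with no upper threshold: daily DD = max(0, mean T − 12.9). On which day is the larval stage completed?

day 7

Daily DD above 12.9 °C: 9.1, 3.9, 0.0, 8.6, 4.6, 0.0, 18.8, 4.8, 17.4.
Cumulative: 9.1, 13.0, 13.0, 21.6, 26.2, 26.2, 45.0, 49.8, 67.2.
The total first reaches 38 DD on day 7.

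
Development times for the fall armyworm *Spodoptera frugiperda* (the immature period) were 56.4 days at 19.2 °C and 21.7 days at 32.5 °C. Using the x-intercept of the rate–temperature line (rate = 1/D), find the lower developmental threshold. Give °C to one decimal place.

Linear rate model ⇒ the product D·(T − T_b) is constant across temperatures.
56.4·(19.2 − T_b) = 21.7·(32.5 − T_b)
T_b = (56.4·19.2 − 21.7·32.5) / (56.4 − 21.7) = 377.63 / 34.7 = 10.883 °C ≈ 10.9 °C.

10.9 °C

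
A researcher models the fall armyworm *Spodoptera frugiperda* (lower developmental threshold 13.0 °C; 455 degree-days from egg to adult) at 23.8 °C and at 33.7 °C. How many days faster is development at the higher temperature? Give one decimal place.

At 23.8 °C: 455 / (23.8 − 13.0) = 455 / 10.8 = 42.130 d.
At 33.7 °C: 455 / (33.7 − 13.0) = 455 / 20.7 = 21.981 d.
Difference = |42.130 − 21.981| = 20.149 ≈ 20.1 days.

20.1 days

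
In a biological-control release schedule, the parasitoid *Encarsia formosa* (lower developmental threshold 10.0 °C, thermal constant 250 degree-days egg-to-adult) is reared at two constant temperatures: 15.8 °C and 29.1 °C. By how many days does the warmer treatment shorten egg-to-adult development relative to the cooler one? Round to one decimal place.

At 15.8 °C: 250 / (15.8 − 10.0) = 250 / 5.8 = 43.103 d.
At 29.1 °C: 250 / (29.1 − 10.0) = 250 / 19.1 = 13.089 d.
Difference = |43.103 − 13.089| = 30.014 ≈ 30.0 days.

30.0 days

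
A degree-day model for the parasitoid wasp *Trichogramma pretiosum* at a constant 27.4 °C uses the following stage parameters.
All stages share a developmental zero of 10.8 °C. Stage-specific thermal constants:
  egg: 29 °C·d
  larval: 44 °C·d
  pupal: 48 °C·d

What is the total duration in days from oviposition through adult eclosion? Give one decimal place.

7.3 days

Daily accumulation at 27.4 °C = 27.4 − 10.8 = 16.6 DD/day.
Total K = 29 + 44 + 48 = 121 DD.
Total duration = 121 / 16.6 = 7.289 ≈ 7.3 days.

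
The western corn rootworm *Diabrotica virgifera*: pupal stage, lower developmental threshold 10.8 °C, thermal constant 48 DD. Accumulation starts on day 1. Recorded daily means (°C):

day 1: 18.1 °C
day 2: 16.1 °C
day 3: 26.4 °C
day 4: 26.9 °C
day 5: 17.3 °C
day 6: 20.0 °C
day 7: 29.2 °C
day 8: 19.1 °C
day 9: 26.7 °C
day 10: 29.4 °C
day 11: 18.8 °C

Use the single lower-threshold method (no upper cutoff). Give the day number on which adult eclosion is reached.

day 5

Daily DD above 10.8 °C: 7.3, 5.3, 15.6, 16.1, 6.5, 9.2, 18.4, 8.3, 15.9, 18.6, 8.0.
Cumulative: 7.3, 12.6, 28.2, 44.3, 50.8, 60.0, 78.4, 86.7, 102.6, 121.2, 129.2.
The total first reaches 48 DD on day 5.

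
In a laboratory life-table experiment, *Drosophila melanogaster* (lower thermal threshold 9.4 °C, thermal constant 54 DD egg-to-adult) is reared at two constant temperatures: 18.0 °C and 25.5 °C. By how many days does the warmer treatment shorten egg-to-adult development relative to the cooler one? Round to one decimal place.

2.9 days

At 18.0 °C: 54 / (18.0 − 9.4) = 54 / 8.6 = 6.279 d.
At 25.5 °C: 54 / (25.5 − 9.4) = 54 / 16.1 = 3.354 d.
Difference = |6.279 − 3.354| = 2.925 ≈ 2.9 days.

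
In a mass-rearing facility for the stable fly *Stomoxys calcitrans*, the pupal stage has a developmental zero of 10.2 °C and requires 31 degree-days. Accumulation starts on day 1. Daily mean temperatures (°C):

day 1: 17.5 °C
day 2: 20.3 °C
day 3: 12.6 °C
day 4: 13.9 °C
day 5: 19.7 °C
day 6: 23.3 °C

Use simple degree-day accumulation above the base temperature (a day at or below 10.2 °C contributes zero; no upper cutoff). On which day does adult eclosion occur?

Daily DD above 10.2 °C: 7.3, 10.1, 2.4, 3.7, 9.5, 13.1.
Cumulative: 7.3, 17.4, 19.8, 23.5, 33.0, 46.1.
The total first reaches 31 DD on day 5.

day 5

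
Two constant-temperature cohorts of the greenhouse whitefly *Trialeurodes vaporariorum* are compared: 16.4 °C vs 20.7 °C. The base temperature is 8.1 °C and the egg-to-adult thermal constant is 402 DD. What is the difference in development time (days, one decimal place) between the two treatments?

At 16.4 °C: 402 / (16.4 − 8.1) = 402 / 8.3 = 48.434 d.
At 20.7 °C: 402 / (20.7 − 8.1) = 402 / 12.6 = 31.905 d.
Difference = |48.434 − 31.905| = 16.529 ≈ 16.5 days.

16.5 days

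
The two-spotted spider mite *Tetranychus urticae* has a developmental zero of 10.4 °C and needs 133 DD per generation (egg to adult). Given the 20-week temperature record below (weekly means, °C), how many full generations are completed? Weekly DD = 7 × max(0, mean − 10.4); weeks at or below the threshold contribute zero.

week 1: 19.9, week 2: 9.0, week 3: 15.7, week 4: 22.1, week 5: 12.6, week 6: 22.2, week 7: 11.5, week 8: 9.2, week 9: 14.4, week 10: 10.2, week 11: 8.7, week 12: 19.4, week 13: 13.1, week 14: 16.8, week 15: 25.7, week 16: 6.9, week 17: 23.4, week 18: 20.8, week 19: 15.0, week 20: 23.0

Weekly DD (7 × max(0, T̄ − 10.4)): 66.5, 0.0, 37.1, 81.9, 15.4, 82.6, 7.7, 0.0, 28.0, 0.0, 0.0, 63.0, 18.9, 44.8, 107.1, 0.0, 91.0, 72.8, 32.2, 88.2.
Season total = 837.2 DD.
Complete generations = ⌊837.2 / 133⌋ = 6.

6 generations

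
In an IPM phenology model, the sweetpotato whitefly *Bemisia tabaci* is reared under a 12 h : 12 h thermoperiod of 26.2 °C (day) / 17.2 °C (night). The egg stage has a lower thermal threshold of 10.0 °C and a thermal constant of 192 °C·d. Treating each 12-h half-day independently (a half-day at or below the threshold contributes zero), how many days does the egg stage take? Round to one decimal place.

Day half: max(0, 26.2 − 10.0) × 0.5 = 16.2 × 0.5 = 8.10 DD.
Night half: max(0, 17.2 − 10.0) × 0.5 = 7.2 × 0.5 = 3.60 DD.
Per 24 h: 11.70 DD/day.
Duration = 192 / 11.70 = 16.410 ≈ 16.4 days.

16.4 days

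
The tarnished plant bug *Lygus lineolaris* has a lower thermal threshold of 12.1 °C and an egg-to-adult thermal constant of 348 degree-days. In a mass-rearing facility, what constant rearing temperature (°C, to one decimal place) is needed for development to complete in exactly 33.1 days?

Required daily accumulation = 348 / 33.1 = 10.514 DD/day.
T = T_base + 10.514 = 12.1 + 10.514 = 22.614 ≈ 22.6 °C.

22.6 °C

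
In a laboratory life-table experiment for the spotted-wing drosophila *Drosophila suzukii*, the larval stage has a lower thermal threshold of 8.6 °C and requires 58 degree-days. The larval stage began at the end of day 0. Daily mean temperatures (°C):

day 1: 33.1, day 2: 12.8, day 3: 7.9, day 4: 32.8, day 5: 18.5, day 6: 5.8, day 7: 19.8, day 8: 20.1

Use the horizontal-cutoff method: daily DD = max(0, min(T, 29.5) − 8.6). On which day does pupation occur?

Daily DD above 8.6 °C (capped at 20.9): 20.9, 4.2, 0.0, 20.9, 9.9, 0.0, 11.2, 11.5.
Cumulative: 20.9, 25.1, 25.1, 46.0, 55.9, 55.9, 67.1, 78.6.
The total first reaches 58 DD on day 7.

day 7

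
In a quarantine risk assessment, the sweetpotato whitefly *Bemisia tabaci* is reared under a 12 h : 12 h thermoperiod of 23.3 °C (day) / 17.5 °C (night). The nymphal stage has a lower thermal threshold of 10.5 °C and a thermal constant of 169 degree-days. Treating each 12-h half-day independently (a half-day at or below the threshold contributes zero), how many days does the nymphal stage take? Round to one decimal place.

17.1 days

Day half: max(0, 23.3 − 10.5) × 0.5 = 12.8 × 0.5 = 6.40 DD.
Night half: max(0, 17.5 − 10.5) × 0.5 = 7.0 × 0.5 = 3.50 DD.
Per 24 h: 9.90 DD/day.
Duration = 169 / 9.90 = 17.071 ≈ 17.1 days.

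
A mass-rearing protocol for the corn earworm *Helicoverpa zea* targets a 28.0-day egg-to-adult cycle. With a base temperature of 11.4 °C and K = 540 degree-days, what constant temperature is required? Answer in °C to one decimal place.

Required daily accumulation = 540 / 28.0 = 19.286 DD/day.
T = T_base + 19.286 = 11.4 + 19.286 = 30.686 ≈ 30.7 °C.

30.7 °C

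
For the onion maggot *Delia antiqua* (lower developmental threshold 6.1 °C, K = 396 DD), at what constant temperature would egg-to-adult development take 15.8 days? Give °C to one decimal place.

31.2 °C

Required daily accumulation = 396 / 15.8 = 25.063 DD/day.
T = T_base + 25.063 = 6.1 + 25.063 = 31.163 ≈ 31.2 °C.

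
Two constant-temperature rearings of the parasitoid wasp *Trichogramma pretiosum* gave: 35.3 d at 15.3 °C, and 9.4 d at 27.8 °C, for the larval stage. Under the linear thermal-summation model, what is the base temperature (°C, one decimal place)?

10.8 °C

Equal thermal constants: D₁(T₁ − T_b) = D₂(T₂ − T_b).
35.3·(15.3 − T_b) = 9.4·(27.8 − T_b)
T_b = (35.3·15.3 − 9.4·27.8) / (35.3 − 9.4) = 278.77 / 25.9 = 10.763 °C ≈ 10.8 °C.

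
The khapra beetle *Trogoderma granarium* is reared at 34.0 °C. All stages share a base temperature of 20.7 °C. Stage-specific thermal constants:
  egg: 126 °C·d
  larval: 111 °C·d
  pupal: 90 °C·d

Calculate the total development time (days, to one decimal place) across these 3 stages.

24.6 days

Daily accumulation at 34.0 °C = 34.0 − 20.7 = 13.3 DD/day.
Total K = 126 + 111 + 90 = 327 DD.
Total duration = 327 / 13.3 = 24.586 ≈ 24.6 days.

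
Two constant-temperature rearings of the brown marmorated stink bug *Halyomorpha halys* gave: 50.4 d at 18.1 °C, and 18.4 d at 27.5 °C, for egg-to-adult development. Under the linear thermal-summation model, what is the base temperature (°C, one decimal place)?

Equal thermal constants: D₁(T₁ − T_b) = D₂(T₂ − T_b).
50.4·(18.1 − T_b) = 18.4·(27.5 − T_b)
T_b = (50.4·18.1 − 18.4·27.5) / (50.4 − 18.4) = 406.24 / 32.0 = 12.695 °C ≈ 12.7 °C.

12.7 °C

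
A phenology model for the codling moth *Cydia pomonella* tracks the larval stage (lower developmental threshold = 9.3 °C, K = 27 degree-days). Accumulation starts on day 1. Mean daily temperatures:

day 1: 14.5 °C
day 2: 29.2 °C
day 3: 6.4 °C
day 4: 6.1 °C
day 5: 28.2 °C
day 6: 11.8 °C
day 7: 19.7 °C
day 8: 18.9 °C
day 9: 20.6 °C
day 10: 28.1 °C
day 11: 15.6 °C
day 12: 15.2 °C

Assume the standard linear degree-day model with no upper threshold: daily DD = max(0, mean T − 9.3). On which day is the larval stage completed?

Daily DD above 9.3 °C: 5.2, 19.9, 0.0, 0.0, 18.9, 2.5, 10.4, 9.6, 11.3, 18.8, 6.3, 5.9.
Cumulative: 5.2, 25.1, 25.1, 25.1, 44.0, 46.5, 56.9, 66.5, 77.8, 96.6, 102.9, 108.8.
The total first reaches 27 DD on day 5.

day 5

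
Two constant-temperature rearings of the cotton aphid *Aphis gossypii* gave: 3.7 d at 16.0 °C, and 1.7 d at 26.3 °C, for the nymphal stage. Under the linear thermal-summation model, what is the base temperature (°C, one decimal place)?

Equal thermal constants: D₁(T₁ − T_b) = D₂(T₂ − T_b).
3.7·(16.0 − T_b) = 1.7·(26.3 − T_b)
T_b = (3.7·16.0 − 1.7·26.3) / (3.7 − 1.7) = 14.49 / 2.0 = 7.245 °C ≈ 7.2 °C.

7.2 °C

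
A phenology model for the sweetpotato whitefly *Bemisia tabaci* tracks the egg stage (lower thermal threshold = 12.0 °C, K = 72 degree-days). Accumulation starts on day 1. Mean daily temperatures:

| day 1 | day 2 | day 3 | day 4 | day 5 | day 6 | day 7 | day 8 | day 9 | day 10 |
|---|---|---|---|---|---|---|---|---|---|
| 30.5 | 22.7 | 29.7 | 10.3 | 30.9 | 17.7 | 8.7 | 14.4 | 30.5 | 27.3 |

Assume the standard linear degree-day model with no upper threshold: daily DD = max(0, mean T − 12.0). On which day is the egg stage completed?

day 8

Daily DD above 12.0 °C: 18.5, 10.7, 17.7, 0.0, 18.9, 5.7, 0.0, 2.4, 18.5, 15.3.
Cumulative: 18.5, 29.2, 46.9, 46.9, 65.8, 71.5, 71.5, 73.9, 92.4, 107.7.
The total first reaches 72 DD on day 8.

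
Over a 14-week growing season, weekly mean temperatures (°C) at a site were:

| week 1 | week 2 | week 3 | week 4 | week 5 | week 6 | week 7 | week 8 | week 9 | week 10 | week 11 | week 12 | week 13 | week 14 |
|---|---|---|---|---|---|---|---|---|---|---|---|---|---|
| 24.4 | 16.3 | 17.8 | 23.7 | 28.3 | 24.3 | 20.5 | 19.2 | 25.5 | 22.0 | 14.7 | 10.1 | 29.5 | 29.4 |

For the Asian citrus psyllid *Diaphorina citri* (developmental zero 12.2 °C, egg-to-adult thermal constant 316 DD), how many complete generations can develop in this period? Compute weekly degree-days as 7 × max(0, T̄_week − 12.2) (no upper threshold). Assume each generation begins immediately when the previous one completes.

Weekly DD (7 × max(0, T̄ − 12.2)): 85.4, 28.7, 39.2, 80.5, 112.7, 84.7, 58.1, 49.0, 93.1, 68.6, 17.5, 0.0, 121.1, 120.4.
Season total = 959.0 DD.
Complete generations = ⌊959.0 / 316⌋ = 3.

3 generations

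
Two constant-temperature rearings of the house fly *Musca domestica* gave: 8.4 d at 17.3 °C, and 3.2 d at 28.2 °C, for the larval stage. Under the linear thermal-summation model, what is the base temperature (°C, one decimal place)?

10.6 °C

Under the model K = D·(T − T_b), so D₁·(T₁ − T_b) = D₂·(T₂ − T_b).
8.4·(17.3 − T_b) = 3.2·(28.2 − T_b)
T_b = (8.4·17.3 − 3.2·28.2) / (8.4 − 3.2) = 55.08 / 5.2 = 10.592 °C ≈ 10.6 °C.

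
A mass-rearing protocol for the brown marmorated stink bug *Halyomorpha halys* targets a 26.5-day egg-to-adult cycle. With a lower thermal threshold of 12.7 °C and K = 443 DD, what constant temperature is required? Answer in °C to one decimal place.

Required daily accumulation = 443 / 26.5 = 16.717 DD/day.
T = T_base + 16.717 = 12.7 + 16.717 = 29.417 ≈ 29.4 °C.

29.4 °C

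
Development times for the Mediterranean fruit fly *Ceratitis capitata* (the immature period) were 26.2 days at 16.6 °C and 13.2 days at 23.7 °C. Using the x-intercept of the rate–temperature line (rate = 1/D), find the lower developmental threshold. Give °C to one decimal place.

Equal thermal constants: D₁(T₁ − T_b) = D₂(T₂ − T_b).
26.2·(16.6 − T_b) = 13.2·(23.7 − T_b)
T_b = (26.2·16.6 − 13.2·23.7) / (26.2 − 13.2) = 122.08 / 13.0 = 9.391 °C ≈ 9.4 °C.

9.4 °C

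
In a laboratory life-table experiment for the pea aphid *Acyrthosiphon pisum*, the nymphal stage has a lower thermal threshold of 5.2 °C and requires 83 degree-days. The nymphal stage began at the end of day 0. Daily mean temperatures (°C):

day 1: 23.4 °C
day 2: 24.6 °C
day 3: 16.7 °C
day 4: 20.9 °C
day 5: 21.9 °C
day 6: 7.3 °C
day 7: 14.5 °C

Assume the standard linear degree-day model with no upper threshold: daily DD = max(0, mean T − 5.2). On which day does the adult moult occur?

day 6

Daily DD above 5.2 °C: 18.2, 19.4, 11.5, 15.7, 16.7, 2.1, 9.3.
Cumulative: 18.2, 37.6, 49.1, 64.8, 81.5, 83.6, 92.9.
The total first reaches 83 DD on day 6.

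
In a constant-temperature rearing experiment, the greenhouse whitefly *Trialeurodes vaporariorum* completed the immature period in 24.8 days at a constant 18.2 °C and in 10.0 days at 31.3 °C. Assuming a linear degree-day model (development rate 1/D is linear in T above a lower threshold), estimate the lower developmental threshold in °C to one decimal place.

Linear rate model ⇒ the product D·(T − T_b) is constant across temperatures.
24.8·(18.2 − T_b) = 10.0·(31.3 − T_b)
T_b = (24.8·18.2 − 10.0·31.3) / (24.8 − 10.0) = 138.36 / 14.8 = 9.349 °C ≈ 9.3 °C.

9.3 °C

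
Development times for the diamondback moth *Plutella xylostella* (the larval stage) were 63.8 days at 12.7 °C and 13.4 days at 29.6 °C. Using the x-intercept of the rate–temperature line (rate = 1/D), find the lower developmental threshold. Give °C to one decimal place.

8.2 °C

Linear rate model ⇒ the product D·(T − T_b) is constant across temperatures.
63.8·(12.7 − T_b) = 13.4·(29.6 − T_b)
T_b = (63.8·12.7 − 13.4·29.6) / (63.8 − 13.4) = 413.62 / 50.4 = 8.207 °C ≈ 8.2 °C.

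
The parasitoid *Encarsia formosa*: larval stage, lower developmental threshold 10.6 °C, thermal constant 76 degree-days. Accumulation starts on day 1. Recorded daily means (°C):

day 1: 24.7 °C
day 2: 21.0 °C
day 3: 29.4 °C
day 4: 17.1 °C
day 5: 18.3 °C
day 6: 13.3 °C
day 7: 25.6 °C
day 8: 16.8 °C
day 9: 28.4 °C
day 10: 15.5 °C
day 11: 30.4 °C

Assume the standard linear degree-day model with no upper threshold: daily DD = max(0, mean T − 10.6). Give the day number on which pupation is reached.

day 8

Daily DD above 10.6 °C: 14.1, 10.4, 18.8, 6.5, 7.7, 2.7, 15.0, 6.2, 17.8, 4.9, 19.8.
Cumulative: 14.1, 24.5, 43.3, 49.8, 57.5, 60.2, 75.2, 81.4, 99.2, 104.1, 123.9.
The total first reaches 76 DD on day 8.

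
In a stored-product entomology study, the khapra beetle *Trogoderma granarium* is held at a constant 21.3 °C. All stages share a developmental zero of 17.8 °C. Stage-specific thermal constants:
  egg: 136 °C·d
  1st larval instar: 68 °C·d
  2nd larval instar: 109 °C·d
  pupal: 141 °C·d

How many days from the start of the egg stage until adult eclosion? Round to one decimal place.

Daily accumulation at 21.3 °C = 21.3 − 17.8 = 3.5 DD/day.
Total K = 136 + 68 + 109 + 141 = 454 DD.
Total duration = 454 / 3.5 = 129.714 ≈ 129.7 days.

129.7 days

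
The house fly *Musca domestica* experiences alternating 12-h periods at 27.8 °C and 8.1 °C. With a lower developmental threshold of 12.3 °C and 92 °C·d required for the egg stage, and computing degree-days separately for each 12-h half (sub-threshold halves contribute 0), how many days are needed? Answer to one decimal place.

11.9 days

Day half: max(0, 27.8 − 12.3) × 0.5 = 15.5 × 0.5 = 7.75 DD.
Night half: max(0, 8.1 − 12.3) × 0.5 = 0.0 × 0.5 = 0.00 DD.
Per 24 h: 7.75 DD/day.
Duration = 92 / 7.75 = 11.871 ≈ 11.9 days.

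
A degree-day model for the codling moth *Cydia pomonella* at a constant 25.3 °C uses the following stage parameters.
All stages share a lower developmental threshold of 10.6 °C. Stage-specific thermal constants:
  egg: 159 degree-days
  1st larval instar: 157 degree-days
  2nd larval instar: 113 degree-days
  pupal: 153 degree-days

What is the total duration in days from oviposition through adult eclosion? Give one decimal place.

39.6 days

Daily accumulation at 25.3 °C = 25.3 − 10.6 = 14.7 DD/day.
Total K = 159 + 157 + 113 + 153 = 582 DD.
Total duration = 582 / 14.7 = 39.592 ≈ 39.6 days.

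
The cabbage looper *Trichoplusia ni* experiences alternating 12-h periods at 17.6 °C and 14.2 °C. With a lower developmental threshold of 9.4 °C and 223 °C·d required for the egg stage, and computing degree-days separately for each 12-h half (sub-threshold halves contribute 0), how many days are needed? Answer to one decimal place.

Day half: max(0, 17.6 − 9.4) × 0.5 = 8.2 × 0.5 = 4.10 DD.
Night half: max(0, 14.2 − 9.4) × 0.5 = 4.8 × 0.5 = 2.40 DD.
Per 24 h: 6.50 DD/day.
Duration = 223 / 6.50 = 34.308 ≈ 34.3 days.

34.3 days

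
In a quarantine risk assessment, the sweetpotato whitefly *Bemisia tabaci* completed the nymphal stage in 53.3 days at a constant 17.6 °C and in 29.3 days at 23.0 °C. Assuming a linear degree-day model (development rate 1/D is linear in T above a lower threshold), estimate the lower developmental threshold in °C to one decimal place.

Equal thermal constants: D₁(T₁ − T_b) = D₂(T₂ − T_b).
53.3·(17.6 − T_b) = 29.3·(23.0 − T_b)
T_b = (53.3·17.6 − 29.3·23.0) / (53.3 − 29.3) = 264.18 / 24.0 = 11.008 °C ≈ 11.0 °C.

11.0 °C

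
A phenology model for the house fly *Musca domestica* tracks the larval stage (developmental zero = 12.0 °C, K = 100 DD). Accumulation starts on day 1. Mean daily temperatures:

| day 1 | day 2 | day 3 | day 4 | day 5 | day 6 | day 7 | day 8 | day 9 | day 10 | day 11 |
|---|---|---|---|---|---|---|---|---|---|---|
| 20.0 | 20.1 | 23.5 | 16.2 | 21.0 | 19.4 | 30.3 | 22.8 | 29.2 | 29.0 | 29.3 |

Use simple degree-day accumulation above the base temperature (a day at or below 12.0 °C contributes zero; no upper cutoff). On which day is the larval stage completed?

Daily DD above 12.0 °C: 8.0, 8.1, 11.5, 4.2, 9.0, 7.4, 18.3, 10.8, 17.2, 17.0, 17.3.
Cumulative: 8.0, 16.1, 27.6, 31.8, 40.8, 48.2, 66.5, 77.3, 94.5, 111.5, 128.8.
The total first reaches 100 DD on day 10.

day 10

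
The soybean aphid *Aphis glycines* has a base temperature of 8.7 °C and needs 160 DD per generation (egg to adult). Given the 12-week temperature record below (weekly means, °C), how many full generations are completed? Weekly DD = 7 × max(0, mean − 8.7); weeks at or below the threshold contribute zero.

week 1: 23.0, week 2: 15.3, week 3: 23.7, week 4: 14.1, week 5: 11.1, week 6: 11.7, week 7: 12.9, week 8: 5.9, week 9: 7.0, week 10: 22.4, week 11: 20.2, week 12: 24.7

4 generations

Weekly DD (7 × max(0, T̄ − 8.7)): 100.1, 46.2, 105.0, 37.8, 16.8, 21.0, 29.4, 0.0, 0.0, 95.9, 80.5, 112.0.
Season total = 644.7 DD.
Complete generations = ⌊644.7 / 160⌋ = 4.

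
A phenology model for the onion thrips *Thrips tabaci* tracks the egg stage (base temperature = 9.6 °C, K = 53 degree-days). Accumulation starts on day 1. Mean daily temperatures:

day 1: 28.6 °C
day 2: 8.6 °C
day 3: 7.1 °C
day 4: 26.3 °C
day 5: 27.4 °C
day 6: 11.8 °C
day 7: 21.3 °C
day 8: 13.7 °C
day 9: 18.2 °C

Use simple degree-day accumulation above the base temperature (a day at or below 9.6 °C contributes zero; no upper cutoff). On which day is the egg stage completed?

Daily DD above 9.6 °C: 19.0, 0.0, 0.0, 16.7, 17.8, 2.2, 11.7, 4.1, 8.6.
Cumulative: 19.0, 19.0, 19.0, 35.7, 53.5, 55.7, 67.4, 71.5, 80.1.
The total first reaches 53 DD on day 5.

day 5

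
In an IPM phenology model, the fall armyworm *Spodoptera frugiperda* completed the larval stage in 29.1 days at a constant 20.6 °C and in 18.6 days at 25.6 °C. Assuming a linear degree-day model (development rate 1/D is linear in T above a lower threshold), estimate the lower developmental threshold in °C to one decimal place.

Linear rate model ⇒ the product D·(T − T_b) is constant across temperatures.
29.1·(20.6 − T_b) = 18.6·(25.6 − T_b)
T_b = (29.1·20.6 − 18.6·25.6) / (29.1 − 18.6) = 123.30 / 10.5 = 11.743 °C ≈ 11.7 °C.

11.7 °C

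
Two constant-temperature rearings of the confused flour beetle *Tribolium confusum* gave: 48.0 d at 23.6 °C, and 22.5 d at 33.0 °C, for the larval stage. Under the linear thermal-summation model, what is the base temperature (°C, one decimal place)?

Linear rate model ⇒ the product D·(T − T_b) is constant across temperatures.
48.0·(23.6 − T_b) = 22.5·(33.0 − T_b)
T_b = (48.0·23.6 − 22.5·33.0) / (48.0 − 22.5) = 390.30 / 25.5 = 15.306 °C ≈ 15.3 °C.

15.3 °C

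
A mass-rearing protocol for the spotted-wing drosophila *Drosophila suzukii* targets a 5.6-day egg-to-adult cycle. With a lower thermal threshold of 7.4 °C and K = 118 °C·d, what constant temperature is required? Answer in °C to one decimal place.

28.5 °C

Required daily accumulation = 118 / 5.6 = 21.071 DD/day.
T = T_base + 21.071 = 7.4 + 21.071 = 28.471 ≈ 28.5 °C.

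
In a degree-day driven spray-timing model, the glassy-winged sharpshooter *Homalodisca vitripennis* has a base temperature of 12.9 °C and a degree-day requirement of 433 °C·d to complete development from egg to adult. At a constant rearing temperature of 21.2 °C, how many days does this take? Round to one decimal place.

Daily accumulation = 21.2 − 12.9 = 8.3 DD/day.
Duration = 433 / 8.3 = 52.169 ≈ 52.2 days.

52.2 days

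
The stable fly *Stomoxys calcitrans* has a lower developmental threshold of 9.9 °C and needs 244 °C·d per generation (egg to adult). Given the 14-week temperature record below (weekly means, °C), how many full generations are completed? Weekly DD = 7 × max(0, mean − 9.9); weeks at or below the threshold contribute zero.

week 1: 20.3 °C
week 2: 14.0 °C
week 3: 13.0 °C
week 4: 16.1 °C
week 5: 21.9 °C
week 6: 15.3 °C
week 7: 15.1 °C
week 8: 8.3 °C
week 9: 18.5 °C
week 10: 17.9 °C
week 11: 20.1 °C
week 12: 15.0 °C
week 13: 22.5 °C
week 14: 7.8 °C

Weekly DD (7 × max(0, T̄ − 9.9)): 72.8, 28.7, 21.7, 43.4, 84.0, 37.8, 36.4, 0.0, 60.2, 56.0, 71.4, 35.7, 88.2, 0.0.
Season total = 636.3 DD.
Complete generations = ⌊636.3 / 244⌋ = 2.

2 generations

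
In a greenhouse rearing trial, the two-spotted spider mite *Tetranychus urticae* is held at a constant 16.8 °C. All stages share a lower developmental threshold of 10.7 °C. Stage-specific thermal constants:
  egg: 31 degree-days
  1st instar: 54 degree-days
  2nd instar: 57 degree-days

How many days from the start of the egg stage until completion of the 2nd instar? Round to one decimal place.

Daily accumulation at 16.8 °C = 16.8 − 10.7 = 6.1 DD/day.
Total K = 31 + 54 + 57 = 142 DD.
Total duration = 142 / 6.1 = 23.279 ≈ 23.3 days.

23.3 days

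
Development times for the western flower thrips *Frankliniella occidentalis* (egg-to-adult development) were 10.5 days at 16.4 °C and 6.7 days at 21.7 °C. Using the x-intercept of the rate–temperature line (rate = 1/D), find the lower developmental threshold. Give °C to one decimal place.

7.1 °C

Under the model K = D·(T − T_b), so D₁·(T₁ − T_b) = D₂·(T₂ − T_b).
10.5·(16.4 − T_b) = 6.7·(21.7 − T_b)
T_b = (10.5·16.4 − 6.7·21.7) / (10.5 − 6.7) = 26.81 / 3.8 = 7.055 °C ≈ 7.1 °C.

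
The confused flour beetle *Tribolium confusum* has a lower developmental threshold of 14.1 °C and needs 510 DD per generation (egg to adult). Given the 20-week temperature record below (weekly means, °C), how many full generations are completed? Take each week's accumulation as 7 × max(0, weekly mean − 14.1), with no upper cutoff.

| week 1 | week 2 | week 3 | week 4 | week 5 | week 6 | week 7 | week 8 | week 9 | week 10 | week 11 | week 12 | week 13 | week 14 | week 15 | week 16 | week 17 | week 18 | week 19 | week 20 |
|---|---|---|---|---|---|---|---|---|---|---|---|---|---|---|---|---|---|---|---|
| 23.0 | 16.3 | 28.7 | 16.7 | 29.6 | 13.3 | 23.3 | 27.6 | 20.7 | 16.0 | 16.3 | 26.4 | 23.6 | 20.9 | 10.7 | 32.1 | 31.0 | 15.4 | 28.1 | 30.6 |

2 generations

Weekly DD (7 × max(0, T̄ − 14.1)): 62.3, 15.4, 102.2, 18.2, 108.5, 0.0, 64.4, 94.5, 46.2, 13.3, 15.4, 86.1, 66.5, 47.6, 0.0, 126.0, 118.3, 9.1, 98.0, 115.5.
Season total = 1207.5 DD.
Complete generations = ⌊1207.5 / 510⌋ = 2.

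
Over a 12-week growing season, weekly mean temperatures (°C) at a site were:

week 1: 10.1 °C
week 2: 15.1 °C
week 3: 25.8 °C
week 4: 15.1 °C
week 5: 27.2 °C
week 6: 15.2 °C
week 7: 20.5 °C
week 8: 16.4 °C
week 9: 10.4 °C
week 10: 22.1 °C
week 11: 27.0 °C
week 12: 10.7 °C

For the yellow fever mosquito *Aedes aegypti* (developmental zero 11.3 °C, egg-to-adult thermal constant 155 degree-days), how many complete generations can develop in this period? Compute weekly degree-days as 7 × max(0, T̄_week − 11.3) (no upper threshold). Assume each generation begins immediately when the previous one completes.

Weekly DD (7 × max(0, T̄ − 11.3)): 0.0, 26.6, 101.5, 26.6, 111.3, 27.3, 64.4, 35.7, 0.0, 75.6, 109.9, 0.0.
Season total = 578.9 DD.
Complete generations = ⌊578.9 / 155⌋ = 3.

3 generations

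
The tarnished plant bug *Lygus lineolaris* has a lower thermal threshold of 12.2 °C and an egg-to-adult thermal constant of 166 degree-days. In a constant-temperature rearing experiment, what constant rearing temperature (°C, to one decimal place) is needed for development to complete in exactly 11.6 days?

26.5 °C

Required daily accumulation = 166 / 11.6 = 14.310 DD/day.
T = T_base + 14.310 = 12.2 + 14.310 = 26.510 ≈ 26.5 °C.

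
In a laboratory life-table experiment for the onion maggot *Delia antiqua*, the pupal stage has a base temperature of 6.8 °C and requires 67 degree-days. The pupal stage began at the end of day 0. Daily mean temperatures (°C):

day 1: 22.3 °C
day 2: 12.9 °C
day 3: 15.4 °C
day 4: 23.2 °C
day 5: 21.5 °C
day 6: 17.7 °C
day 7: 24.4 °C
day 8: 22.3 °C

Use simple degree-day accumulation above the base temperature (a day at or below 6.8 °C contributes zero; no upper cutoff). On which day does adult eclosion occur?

day 6

Daily DD above 6.8 °C: 15.5, 6.1, 8.6, 16.4, 14.7, 10.9, 17.6, 15.5.
Cumulative: 15.5, 21.6, 30.2, 46.6, 61.3, 72.2, 89.8, 105.3.
The total first reaches 67 DD on day 6.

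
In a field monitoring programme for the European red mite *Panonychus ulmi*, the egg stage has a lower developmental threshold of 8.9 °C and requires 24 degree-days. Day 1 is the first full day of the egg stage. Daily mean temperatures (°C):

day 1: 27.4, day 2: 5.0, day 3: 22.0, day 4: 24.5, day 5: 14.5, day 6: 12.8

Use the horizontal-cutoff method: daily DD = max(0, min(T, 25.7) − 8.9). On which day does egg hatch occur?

day 3

Daily DD above 8.9 °C (capped at 16.8): 16.8, 0.0, 13.1, 15.6, 5.6, 3.9.
Cumulative: 16.8, 16.8, 29.9, 45.5, 51.1, 55.0.
The total first reaches 24 DD on day 3.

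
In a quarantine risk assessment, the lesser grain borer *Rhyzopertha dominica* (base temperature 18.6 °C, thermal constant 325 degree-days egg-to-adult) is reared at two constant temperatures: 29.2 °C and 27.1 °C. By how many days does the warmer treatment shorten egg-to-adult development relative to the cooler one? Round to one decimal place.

7.6 days

At 29.2 °C: 325 / (29.2 − 18.6) = 325 / 10.6 = 30.660 d.
At 27.1 °C: 325 / (27.1 − 18.6) = 325 / 8.5 = 38.235 d.
Difference = |30.660 − 38.235| = 7.575 ≈ 7.6 days.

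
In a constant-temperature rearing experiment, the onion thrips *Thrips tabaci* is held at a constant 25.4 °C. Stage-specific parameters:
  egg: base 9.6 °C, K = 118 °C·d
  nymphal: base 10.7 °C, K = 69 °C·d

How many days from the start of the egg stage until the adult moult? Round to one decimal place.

egg: 118 / (25.4 − 9.6) = 118 / 15.8 = 7.468 d.
nymphal: 69 / (25.4 − 10.7) = 69 / 14.7 = 4.694 d.
Sum = 12.162 ≈ 12.2 days.

12.2 days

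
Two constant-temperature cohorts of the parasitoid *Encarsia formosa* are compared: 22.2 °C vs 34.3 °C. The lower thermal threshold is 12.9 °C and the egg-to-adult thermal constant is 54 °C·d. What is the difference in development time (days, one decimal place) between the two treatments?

3.3 days

At 22.2 °C: 54 / (22.2 − 12.9) = 54 / 9.3 = 5.806 d.
At 34.3 °C: 54 / (34.3 − 12.9) = 54 / 21.4 = 2.523 d.
Difference = |5.806 − 2.523| = 3.283 ≈ 3.3 days.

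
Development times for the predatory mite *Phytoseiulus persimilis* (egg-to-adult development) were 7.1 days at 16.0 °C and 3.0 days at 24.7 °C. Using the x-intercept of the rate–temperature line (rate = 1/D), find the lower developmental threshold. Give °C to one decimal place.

9.6 °C

Under the model K = D·(T − T_b), so D₁·(T₁ − T_b) = D₂·(T₂ − T_b).
7.1·(16.0 − T_b) = 3.0·(24.7 − T_b)
T_b = (7.1·16.0 − 3.0·24.7) / (7.1 − 3.0) = 39.50 / 4.1 = 9.634 °C ≈ 9.6 °C.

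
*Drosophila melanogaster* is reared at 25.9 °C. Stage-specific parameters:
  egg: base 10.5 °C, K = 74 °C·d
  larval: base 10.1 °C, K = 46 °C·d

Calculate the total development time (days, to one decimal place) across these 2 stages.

7.7 days

egg: 74 / (25.9 − 10.5) = 74 / 15.4 = 4.805 d.
larval: 46 / (25.9 − 10.1) = 46 / 15.8 = 2.911 d.
Sum = 7.717 ≈ 7.7 days.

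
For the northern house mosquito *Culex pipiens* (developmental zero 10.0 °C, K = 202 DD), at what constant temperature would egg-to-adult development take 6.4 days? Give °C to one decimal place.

Required daily accumulation = 202 / 6.4 = 31.562 DD/day.
T = T_base + 31.562 = 10.0 + 31.562 = 41.562 ≈ 41.6 °C.

41.6 °C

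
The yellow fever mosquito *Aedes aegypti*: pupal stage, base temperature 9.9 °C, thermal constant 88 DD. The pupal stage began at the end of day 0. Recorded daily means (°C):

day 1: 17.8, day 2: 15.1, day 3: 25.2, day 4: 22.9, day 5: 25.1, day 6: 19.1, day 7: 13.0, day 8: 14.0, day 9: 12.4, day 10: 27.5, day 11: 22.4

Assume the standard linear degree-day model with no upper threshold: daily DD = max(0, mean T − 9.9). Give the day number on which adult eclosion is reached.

day 10

Daily DD above 9.9 °C: 7.9, 5.2, 15.3, 13.0, 15.2, 9.2, 3.1, 4.1, 2.5, 17.6, 12.5.
Cumulative: 7.9, 13.1, 28.4, 41.4, 56.6, 65.8, 68.9, 73.0, 75.5, 93.1, 105.6.
The total first reaches 88 DD on day 10.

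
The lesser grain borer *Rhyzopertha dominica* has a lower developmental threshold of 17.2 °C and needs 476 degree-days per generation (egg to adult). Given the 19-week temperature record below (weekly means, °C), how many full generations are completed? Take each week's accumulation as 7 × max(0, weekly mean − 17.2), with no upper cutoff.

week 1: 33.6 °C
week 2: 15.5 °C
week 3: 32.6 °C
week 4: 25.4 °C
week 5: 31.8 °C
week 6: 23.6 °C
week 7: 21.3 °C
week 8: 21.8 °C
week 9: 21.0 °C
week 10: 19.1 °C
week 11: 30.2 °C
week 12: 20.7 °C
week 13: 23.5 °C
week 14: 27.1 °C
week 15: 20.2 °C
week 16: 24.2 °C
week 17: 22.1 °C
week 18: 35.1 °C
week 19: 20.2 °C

2 generations

Weekly DD (7 × max(0, T̄ − 17.2)): 114.8, 0.0, 107.8, 57.4, 102.2, 44.8, 28.7, 32.2, 26.6, 13.3, 91.0, 24.5, 44.1, 69.3, 21.0, 49.0, 34.3, 125.3, 21.0.
Season total = 1007.3 DD.
Complete generations = ⌊1007.3 / 476⌋ = 2.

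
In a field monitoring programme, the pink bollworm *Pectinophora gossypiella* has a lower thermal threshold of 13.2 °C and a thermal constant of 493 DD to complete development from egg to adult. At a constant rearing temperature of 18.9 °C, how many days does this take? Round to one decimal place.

86.5 days

Daily accumulation = 18.9 − 13.2 = 5.7 DD/day.
Duration = 493 / 5.7 = 86.491 ≈ 86.5 days.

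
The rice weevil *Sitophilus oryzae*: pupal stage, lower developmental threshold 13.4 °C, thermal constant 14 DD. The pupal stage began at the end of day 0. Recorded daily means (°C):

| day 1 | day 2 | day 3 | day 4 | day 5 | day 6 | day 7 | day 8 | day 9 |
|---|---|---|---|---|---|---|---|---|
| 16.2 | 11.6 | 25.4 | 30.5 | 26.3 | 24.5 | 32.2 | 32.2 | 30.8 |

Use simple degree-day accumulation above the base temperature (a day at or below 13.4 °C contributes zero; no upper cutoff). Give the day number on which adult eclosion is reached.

day 3

Daily DD above 13.4 °C: 2.8, 0.0, 12.0, 17.1, 12.9, 11.1, 18.8, 18.8, 17.4.
Cumulative: 2.8, 2.8, 14.8, 31.9, 44.8, 55.9, 74.7, 93.5, 110.9.
The total first reaches 14 DD on day 3.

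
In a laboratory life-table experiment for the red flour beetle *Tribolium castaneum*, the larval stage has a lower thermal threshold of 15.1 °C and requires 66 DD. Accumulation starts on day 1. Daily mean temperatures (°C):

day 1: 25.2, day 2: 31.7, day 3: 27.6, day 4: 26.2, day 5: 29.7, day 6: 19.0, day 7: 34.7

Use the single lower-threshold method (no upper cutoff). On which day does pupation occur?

Daily DD above 15.1 °C: 10.1, 16.6, 12.5, 11.1, 14.6, 3.9, 19.6.
Cumulative: 10.1, 26.7, 39.2, 50.3, 64.9, 68.8, 88.4.
The total first reaches 66 DD on day 6.

day 6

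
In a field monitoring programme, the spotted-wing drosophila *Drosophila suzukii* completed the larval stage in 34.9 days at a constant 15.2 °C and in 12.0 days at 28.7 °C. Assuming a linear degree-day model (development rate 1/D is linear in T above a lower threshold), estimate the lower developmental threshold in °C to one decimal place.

8.1 °C

Linear rate model ⇒ the product D·(T − T_b) is constant across temperatures.
34.9·(15.2 − T_b) = 12.0·(28.7 − T_b)
T_b = (34.9·15.2 − 12.0·28.7) / (34.9 − 12.0) = 186.08 / 22.9 = 8.126 °C ≈ 8.1 °C.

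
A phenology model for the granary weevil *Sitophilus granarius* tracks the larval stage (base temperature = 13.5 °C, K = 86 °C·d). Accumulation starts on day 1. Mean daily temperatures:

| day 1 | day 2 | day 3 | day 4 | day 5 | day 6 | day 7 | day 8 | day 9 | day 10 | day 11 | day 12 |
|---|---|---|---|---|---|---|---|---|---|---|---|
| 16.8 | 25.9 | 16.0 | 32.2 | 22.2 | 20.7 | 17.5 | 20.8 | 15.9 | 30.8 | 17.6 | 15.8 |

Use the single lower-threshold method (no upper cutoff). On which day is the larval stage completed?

day 11

Daily DD above 13.5 °C: 3.3, 12.4, 2.5, 18.7, 8.7, 7.2, 4.0, 7.3, 2.4, 17.3, 4.1, 2.3.
Cumulative: 3.3, 15.7, 18.2, 36.9, 45.6, 52.8, 56.8, 64.1, 66.5, 83.8, 87.9, 90.2.
The total first reaches 86 DD on day 11.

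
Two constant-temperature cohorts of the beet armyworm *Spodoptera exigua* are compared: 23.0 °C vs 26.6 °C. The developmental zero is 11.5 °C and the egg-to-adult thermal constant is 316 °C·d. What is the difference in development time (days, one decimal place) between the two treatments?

At 23.0 °C: 316 / (23.0 − 11.5) = 316 / 11.5 = 27.478 d.
At 26.6 °C: 316 / (26.6 − 11.5) = 316 / 15.1 = 20.927 d.
Difference = |27.478 − 20.927| = 6.551 ≈ 6.6 days.

6.6 days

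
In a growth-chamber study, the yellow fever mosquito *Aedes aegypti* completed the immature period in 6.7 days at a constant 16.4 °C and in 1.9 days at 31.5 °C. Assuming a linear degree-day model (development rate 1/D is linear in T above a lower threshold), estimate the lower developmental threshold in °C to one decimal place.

10.4 °C

Under the model K = D·(T − T_b), so D₁·(T₁ − T_b) = D₂·(T₂ − T_b).
6.7·(16.4 − T_b) = 1.9·(31.5 − T_b)
T_b = (6.7·16.4 − 1.9·31.5) / (6.7 − 1.9) = 50.03 / 4.8 = 10.423 °C ≈ 10.4 °C.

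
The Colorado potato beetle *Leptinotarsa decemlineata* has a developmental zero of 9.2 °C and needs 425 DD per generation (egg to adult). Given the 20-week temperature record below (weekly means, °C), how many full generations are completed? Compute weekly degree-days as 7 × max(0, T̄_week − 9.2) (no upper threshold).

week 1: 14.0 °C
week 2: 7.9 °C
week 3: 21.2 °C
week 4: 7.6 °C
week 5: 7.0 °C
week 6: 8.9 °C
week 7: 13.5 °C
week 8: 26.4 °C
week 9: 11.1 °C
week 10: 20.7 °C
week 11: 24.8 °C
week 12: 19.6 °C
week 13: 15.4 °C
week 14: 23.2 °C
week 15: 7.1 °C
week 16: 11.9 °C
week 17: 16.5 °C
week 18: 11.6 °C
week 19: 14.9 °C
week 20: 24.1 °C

2 generations

Weekly DD (7 × max(0, T̄ − 9.2)): 33.6, 0.0, 84.0, 0.0, 0.0, 0.0, 30.1, 120.4, 13.3, 80.5, 109.2, 72.8, 43.4, 98.0, 0.0, 18.9, 51.1, 16.8, 39.9, 104.3.
Season total = 916.3 DD.
Complete generations = ⌊916.3 / 425⌋ = 2.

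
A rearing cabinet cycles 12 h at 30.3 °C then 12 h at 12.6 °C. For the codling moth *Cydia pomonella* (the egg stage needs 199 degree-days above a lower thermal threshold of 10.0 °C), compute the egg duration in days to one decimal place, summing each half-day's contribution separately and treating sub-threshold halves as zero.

Day half: max(0, 30.3 − 10.0) × 0.5 = 20.3 × 0.5 = 10.15 DD.
Night half: max(0, 12.6 − 10.0) × 0.5 = 2.6 × 0.5 = 1.30 DD.
Per 24 h: 11.45 DD/day.
Duration = 199 / 11.45 = 17.380 ≈ 17.4 days.

17.4 days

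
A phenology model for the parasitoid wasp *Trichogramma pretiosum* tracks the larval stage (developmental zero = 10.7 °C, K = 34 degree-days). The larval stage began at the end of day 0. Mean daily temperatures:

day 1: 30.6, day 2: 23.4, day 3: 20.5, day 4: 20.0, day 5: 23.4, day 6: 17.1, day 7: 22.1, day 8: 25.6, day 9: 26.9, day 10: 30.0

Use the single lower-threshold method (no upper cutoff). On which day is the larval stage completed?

Daily DD above 10.7 °C: 19.9, 12.7, 9.8, 9.3, 12.7, 6.4, 11.4, 14.9, 16.2, 19.3.
Cumulative: 19.9, 32.6, 42.4, 51.7, 64.4, 70.8, 82.2, 97.1, 113.3, 132.6.
The total first reaches 34 DD on day 3.

day 3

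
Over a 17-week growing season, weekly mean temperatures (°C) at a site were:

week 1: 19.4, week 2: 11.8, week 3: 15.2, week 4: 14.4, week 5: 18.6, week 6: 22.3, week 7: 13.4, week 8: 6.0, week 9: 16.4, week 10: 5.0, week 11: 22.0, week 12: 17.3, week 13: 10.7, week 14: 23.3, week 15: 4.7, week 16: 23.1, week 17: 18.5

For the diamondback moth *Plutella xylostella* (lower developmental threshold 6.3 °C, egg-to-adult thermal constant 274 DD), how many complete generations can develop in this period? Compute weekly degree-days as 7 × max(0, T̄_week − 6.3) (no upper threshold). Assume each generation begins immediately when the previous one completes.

4 generations

Weekly DD (7 × max(0, T̄ − 6.3)): 91.7, 38.5, 62.3, 56.7, 86.1, 112.0, 49.7, 0.0, 70.7, 0.0, 109.9, 77.0, 30.8, 119.0, 0.0, 117.6, 85.4.
Season total = 1107.4 DD.
Complete generations = ⌊1107.4 / 274⌋ = 4.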